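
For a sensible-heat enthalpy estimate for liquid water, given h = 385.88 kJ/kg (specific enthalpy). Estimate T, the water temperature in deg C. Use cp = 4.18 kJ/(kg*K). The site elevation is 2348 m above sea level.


T = h / cp
T = 385.88 / 4.18
T = 92.316 deg C


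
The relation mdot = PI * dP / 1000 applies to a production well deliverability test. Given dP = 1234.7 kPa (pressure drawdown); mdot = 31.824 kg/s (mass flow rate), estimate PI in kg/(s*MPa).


PI = mdot * 1000 / dP
PI = 31.824 * 1000 / 1234.7
PI = 25.775 kg/(s*MPa)


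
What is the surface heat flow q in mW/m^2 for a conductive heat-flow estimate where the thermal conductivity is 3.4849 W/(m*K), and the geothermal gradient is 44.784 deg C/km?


q = k * grad / 1000
q = 3.4849 * 44.784 / 1000
q = 0.1560678 W/m^2
Convert: 0.1560678 W/m^2 * 1000.0 = 156.07 mW/m^2
q = 156.07 mW/m^2


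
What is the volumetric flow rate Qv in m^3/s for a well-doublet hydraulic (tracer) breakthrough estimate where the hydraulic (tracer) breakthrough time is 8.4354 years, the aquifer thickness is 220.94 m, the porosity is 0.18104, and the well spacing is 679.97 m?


Qv = pi*hr*phi*L^2 / (3*t_bt*365.25*86400)
Qv = pi*220.94*0.18104*679.97^2 / (3*8.4354*365.25*86400)
Qv = 0.072752 m^3/s


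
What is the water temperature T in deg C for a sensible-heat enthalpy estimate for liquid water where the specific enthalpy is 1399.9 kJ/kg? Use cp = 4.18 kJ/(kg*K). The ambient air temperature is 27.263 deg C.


T = h / cp
T = 1399.9 / 4.18
T = 334.90 deg C


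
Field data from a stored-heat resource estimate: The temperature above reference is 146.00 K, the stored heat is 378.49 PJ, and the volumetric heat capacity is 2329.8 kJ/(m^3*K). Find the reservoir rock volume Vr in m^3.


Vr = Q_s * 1e12 / (rhoc * dT)
Vr = 378.49 * 1e12 / (2329.8 * 146.00)
Vr = 1.1127e+09 m^3


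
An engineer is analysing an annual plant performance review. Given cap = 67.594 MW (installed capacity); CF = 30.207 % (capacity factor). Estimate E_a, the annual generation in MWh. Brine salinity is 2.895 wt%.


E_a = CF / 100 * cap * 8760
E_a = 30.207 / 100 * 67.594 * 8760
E_a = 1.7886e+05 MWh


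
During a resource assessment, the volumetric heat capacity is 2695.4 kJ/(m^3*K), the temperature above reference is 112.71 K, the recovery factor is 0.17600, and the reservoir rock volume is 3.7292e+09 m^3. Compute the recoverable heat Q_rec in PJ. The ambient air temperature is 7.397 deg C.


Step 1: Q_s = Vr*rhoc*dT/1e12 = 3.7292e+09*2695.4*112.71/1e12 = 1132.925 PJ
Step 2: Q_rec = Q_s * RF = 1132.925 * 0.176 = 199.39 PJ
Q_rec = 199.39 PJ


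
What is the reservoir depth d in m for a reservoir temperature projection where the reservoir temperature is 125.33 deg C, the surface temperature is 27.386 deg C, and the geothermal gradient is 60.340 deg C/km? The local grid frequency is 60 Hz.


d = (T_res - T_surf) / grad * 1000
d = (125.33 - 27.386) / 60.340 * 1000
d = 1623.2 m


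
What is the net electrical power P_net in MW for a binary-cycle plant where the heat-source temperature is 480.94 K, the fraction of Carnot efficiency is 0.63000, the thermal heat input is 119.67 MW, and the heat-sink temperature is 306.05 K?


Step 1: eta = (1 - Tc/Th)*f = (1 - 306.05/480.94)*0.63 = 0.2290945
Step 2: P_net = eta * Q_in = 0.2290945 * 119.67 = 27.416 MW
P_net = 27.416 MW


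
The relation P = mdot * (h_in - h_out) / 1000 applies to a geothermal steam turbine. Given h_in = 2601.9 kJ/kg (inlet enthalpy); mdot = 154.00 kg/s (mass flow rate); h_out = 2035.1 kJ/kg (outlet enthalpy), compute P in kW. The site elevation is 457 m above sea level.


P = mdot * (h_in - h_out) / 1000
P = 154.00 * (2601.9 - 2035.1) / 1000
P = 87.28720 MW
Convert: 87.28720 MW * 1000.0 = 87287 kW
P = 87287 kW


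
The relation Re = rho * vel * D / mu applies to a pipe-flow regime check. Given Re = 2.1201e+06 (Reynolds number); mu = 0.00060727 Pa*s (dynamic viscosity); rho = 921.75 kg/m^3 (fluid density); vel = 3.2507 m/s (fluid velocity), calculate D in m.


D = Re * mu / (rho * vel)
D = 2.1201e+06 * 0.00060727 / (921.75 * 3.2507)
D = 0.42968 m


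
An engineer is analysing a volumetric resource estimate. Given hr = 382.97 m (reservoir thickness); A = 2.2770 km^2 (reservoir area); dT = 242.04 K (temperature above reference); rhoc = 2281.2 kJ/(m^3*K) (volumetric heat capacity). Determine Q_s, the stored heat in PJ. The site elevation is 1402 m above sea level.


Step 1: Vr = A*1e6*hr = 2.277*1e6*382.97 = 8.720227e+08 m^3
Step 2: Q_s = Vr*rhoc*dT/1e12 = 8.720227e+08*2281.2*242.04/1e12 = 481.48 PJ
Q_s = 481.48 PJ


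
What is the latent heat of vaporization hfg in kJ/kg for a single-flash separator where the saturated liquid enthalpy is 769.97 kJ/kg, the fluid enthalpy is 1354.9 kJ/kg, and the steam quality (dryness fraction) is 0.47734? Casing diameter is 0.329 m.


hfg = (h - hf) / x
hfg = (1354.9 - 769.97) / 0.47734
hfg = 1225.4 kJ/kg


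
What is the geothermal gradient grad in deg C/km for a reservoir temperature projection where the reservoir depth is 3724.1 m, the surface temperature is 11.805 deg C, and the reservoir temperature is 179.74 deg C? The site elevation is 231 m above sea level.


grad = (T_res - T_surf) / d * 1000
grad = (179.74 - 11.805) / 3724.1 * 1000
grad = 45.094 deg C/km


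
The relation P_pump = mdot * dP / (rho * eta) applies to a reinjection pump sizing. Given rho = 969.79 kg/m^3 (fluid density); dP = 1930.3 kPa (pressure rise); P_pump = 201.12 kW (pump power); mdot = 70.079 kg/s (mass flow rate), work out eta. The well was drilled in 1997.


eta = mdot * dP / (rho * P_pump)
eta = 70.079 * 1930.3 / (969.79 * 201.12)
eta = 0.69355


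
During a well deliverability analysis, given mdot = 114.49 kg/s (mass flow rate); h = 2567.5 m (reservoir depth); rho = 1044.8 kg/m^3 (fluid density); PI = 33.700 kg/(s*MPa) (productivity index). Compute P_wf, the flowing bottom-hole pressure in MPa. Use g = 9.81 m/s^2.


Step 1: P_i = rho*g*h/1e6 = 1044.8*9.81*2567.5/1e6 = 26.31556 MPa
Step 2: P_wf = P_i - mdot/PI = 26.31556 - 114.49/33.7 = 22.918 MPa
P_wf = 22.918 MPa


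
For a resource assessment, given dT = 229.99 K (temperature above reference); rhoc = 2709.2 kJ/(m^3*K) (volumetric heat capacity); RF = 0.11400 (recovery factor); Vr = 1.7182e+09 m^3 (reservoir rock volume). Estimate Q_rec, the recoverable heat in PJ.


Step 1: Q_s = Vr*rhoc*dT/1e12 = 1.7182e+09*2709.2*229.99/1e12 = 1070.591 PJ
Step 2: Q_rec = Q_s * RF = 1070.591 * 0.114 = 122.05 PJ
Q_rec = 122.05 PJ


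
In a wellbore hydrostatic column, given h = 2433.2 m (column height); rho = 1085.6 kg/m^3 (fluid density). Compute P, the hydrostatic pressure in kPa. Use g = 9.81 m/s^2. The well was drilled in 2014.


P = rho * g * h / 1e6
P = 1085.6 * 9.81 * 2433.2 / 1e6
P = 25.91294 MPa
Convert: 25.91294 MPa * 1000.0 = 25913 kPa
P = 25913 kPa


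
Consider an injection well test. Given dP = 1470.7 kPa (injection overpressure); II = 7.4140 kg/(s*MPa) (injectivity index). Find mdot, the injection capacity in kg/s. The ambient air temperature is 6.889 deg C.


mdot = II * dP / 1000
mdot = 7.4140 * 1470.7 / 1000
mdot = 10.904 kg/s


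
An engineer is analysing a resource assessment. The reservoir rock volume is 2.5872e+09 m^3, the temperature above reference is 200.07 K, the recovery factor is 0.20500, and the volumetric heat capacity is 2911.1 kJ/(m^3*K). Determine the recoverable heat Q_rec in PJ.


Step 1: Q_s = Vr*rhoc*dT/1e12 = 2.5872e+09*2911.1*200.07/1e12 = 1506.847 PJ
Step 2: Q_rec = Q_s * RF = 1506.847 * 0.205 = 308.90 PJ
Q_rec = 308.90 PJ


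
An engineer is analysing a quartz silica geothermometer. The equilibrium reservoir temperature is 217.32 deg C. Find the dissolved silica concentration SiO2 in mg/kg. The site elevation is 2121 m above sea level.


SiO2 = 10^(5.19 - 1309/(T_eq + 273.15))
SiO2 = 10^(5.19 - 1309/(217.32 + 273.15))
SiO2 = 331.99 mg/kg


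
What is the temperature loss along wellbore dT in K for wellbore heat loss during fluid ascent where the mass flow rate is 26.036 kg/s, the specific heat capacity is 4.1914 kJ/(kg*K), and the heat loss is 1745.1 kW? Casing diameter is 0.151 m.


dT = Q_loss / (mdot * cp)
dT = 1745.1 / (26.036 * 4.1914)
dT = 15.991 K


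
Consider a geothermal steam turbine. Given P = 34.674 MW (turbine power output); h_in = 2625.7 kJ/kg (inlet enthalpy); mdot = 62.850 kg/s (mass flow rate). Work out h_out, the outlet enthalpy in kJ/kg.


h_out = h_in - P * 1000 / mdot
h_out = 2625.7 - 34.674 * 1000 / 62.850
h_out = 2074.0 kJ/kg


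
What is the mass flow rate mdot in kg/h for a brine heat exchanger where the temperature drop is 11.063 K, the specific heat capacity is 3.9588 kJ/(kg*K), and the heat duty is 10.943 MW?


mdot = Q * 1000 / (cp * dT)
mdot = 10.943 * 1000 / (3.9588 * 11.063)
mdot = 249.8618 kg/s
Convert: 249.8618 kg/s * 3600.0 = 8.9950e+05 kg/h
mdot = 8.9950e+05 kg/h


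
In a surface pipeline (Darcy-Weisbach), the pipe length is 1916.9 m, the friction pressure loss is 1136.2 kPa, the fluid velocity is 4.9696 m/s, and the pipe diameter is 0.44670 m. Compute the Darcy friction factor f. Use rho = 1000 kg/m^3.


f = dP*1000 / ((L/D)*(rho*vel^2/2))
f = 1136.2*1000 / ((1916.9/0.44670)*(1000*4.9696^2/2))
f = 0.021442


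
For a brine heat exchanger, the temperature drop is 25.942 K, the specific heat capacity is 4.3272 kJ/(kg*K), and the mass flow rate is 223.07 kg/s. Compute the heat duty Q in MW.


Q = mdot * cp * dT / 1000
Q = 223.07 * 4.3272 * 25.942 / 1000
Q = 25.041 MW


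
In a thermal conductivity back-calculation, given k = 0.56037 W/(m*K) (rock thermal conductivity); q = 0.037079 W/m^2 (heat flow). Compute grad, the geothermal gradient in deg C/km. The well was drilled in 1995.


grad = q / k * 1000
grad = 0.037079 / 0.56037 * 1000
grad = 66.169 deg C/km


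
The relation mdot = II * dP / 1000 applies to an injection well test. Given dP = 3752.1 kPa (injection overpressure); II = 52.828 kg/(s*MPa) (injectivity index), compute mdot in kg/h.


mdot = II * dP / 1000
mdot = 52.828 * 3752.1 / 1000
mdot = 198.2159 kg/s
Convert: 198.2159 kg/s * 3600.0 = 7.1358e+05 kg/h
mdot = 7.1358e+05 kg/h


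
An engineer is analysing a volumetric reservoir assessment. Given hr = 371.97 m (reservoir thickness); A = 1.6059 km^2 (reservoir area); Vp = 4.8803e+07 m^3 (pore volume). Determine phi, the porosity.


phi = Vp / (A * 1e6 * hr)
phi = 4.8803e+07 / (1.6059 * 1e6 * 371.97)
phi = 0.081700


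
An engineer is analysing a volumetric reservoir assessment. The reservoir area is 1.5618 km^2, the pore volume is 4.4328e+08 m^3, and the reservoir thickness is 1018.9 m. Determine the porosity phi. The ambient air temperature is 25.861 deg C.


phi = Vp / (A * 1e6 * hr)
phi = 4.4328e+08 / (1.5618 * 1e6 * 1018.9)
phi = 0.27856


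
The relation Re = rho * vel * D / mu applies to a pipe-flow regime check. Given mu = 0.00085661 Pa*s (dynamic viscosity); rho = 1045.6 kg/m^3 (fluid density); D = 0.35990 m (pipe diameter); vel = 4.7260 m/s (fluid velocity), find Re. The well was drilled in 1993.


Re = rho * vel * D / mu
Re = 1045.6 * 4.7260 * 0.35990 / 0.00085661
Re = 2.0761e+06


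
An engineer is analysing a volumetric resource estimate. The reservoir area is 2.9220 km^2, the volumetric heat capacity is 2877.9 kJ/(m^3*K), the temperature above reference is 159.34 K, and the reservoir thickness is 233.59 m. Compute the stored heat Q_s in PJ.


Step 1: Vr = A*1e6*hr = 2.922*1e6*233.59 = 6.825500e+08 m^3
Step 2: Q_s = Vr*rhoc*dT/1e12 = 6.825500e+08*2877.9*159.34/1e12 = 312.99 PJ
Q_s = 312.99 PJ


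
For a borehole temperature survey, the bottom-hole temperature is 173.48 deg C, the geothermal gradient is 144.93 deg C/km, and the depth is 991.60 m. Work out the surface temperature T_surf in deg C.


T_surf = T_d - grad * d / 1000
T_surf = 173.48 - 144.93 * 991.60 / 1000
T_surf = 29.767 deg C


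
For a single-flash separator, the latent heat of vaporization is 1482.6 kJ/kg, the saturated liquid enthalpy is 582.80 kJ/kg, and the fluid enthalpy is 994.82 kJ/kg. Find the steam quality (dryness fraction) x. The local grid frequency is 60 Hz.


x = (h - hf) / hfg
x = (994.82 - 582.80) / 1482.6
x = 0.27790


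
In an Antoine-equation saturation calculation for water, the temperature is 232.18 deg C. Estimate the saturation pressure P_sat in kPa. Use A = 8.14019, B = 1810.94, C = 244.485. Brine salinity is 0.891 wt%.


P_sat = 10^(A - B/(C + T)) / 760 * 0.101325
P_sat = 10^(8.14019 - 1810.94/(244.485 + 232.18)) / 760 * 0.101325
P_sat = 2.923512 MPa
Convert: 2.923512 MPa * 1000.0 = 2923.5 kPa
P_sat = 2923.5 kPa


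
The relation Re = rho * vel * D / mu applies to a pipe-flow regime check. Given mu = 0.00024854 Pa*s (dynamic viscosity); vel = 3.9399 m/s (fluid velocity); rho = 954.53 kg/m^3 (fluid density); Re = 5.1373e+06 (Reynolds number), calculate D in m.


D = Re * mu / (rho * vel)
D = 5.1373e+06 * 0.00024854 / (954.53 * 3.9399)
D = 0.33951 m


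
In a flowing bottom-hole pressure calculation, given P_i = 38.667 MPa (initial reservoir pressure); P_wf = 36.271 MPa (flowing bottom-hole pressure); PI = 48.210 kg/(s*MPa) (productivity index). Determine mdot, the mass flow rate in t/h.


mdot = (P_i - P_wf) * PI
mdot = (38.667 - 36.271) * 48.210
mdot = 115.5112 kg/s
Convert: 115.5112 kg/s * 3.6 = 415.84 t/h
mdot = 415.84 t/h


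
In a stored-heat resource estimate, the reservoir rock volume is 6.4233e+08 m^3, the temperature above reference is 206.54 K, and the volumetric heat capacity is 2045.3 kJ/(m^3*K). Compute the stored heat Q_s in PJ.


Q_s = Vr * rhoc * dT / 1e12
Q_s = 6.4233e+08 * 2045.3 * 206.54 / 1e12
Q_s = 271.34 PJ


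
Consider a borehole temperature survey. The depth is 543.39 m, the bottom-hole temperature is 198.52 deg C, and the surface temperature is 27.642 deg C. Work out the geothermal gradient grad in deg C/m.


grad = (T_d - T_surf) / d * 1000
grad = (198.52 - 27.642) / 543.39 * 1000
grad = 314.4666 deg C/km
Convert: 314.4666 deg C/km * 0.001 = 0.31447 deg C/m
grad = 0.31447 deg C/m


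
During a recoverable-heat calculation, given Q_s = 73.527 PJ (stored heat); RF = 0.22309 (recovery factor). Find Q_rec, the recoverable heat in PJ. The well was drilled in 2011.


Q_rec = Q_s * RF
Q_rec = 73.527 * 0.22309
Q_rec = 16.403 PJ


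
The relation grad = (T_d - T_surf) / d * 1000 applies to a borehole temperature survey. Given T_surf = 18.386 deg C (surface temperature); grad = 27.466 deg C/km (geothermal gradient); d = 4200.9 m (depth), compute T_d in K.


T_d = T_surf + grad * d / 1000
T_d = 18.386 + 27.466 * 4200.9 / 1000
T_d = 133.7679 deg C
Convert to K: 133.7679 + 273.15 = 406.92 K
T_d = 406.92 K


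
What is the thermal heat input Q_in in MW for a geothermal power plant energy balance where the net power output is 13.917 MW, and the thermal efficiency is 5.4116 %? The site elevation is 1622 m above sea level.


Q_in = W_net / (eta / 100)
Q_in = 13.917 / (5.4116 / 100)
Q_in = 257.17 MW


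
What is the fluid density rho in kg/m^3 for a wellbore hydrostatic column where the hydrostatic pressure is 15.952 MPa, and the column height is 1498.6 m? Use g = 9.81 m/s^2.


rho = P * 1e6 / (g * h)
rho = 15.952 * 1e6 / (9.81 * 1498.6)
rho = 1085.1 kg/m^3


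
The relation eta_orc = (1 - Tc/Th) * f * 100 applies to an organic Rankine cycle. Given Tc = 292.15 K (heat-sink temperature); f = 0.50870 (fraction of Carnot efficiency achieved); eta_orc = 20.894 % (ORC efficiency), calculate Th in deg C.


Th = Tc / (1 - (eta_orc/100)/f)
Th = 292.15 / (1 - (20.894/100)/0.50870)
Th = 495.7856 K
Convert to deg C: 495.7856 - 273.15 = 222.64 deg C
Th = 222.64 deg C


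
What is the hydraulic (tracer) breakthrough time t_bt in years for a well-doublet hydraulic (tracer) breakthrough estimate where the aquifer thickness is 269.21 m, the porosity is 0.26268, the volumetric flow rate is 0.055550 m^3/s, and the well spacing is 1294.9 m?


t_bt = pi * hr * phi * L^2 / (3 * Qv) / (365.25*86400)
t_bt = pi * 269.21 * 0.26268 * 1294.9^2 / (3 * 0.055550) / (365.25*86400)
t_bt = 70.832 years


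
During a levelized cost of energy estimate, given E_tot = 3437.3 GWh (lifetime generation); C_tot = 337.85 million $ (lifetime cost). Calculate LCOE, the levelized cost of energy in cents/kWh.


LCOE = C_tot / E_tot * 100
LCOE = 337.85 / 3437.3 * 100
LCOE = 9.8289 cents/kWh


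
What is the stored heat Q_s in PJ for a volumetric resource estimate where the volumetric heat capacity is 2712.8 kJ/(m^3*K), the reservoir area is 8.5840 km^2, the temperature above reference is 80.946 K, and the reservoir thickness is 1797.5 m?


Step 1: Vr = A*1e6*hr = 8.584*1e6*1797.5 = 1.542974e+10 m^3
Step 2: Q_s = Vr*rhoc*dT/1e12 = 1.542974e+10*2712.8*80.946/1e12 = 3388.2 PJ
Q_s = 3388.2 PJ


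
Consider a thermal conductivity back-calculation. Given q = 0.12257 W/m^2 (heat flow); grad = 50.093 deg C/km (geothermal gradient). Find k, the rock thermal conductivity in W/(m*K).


k = q / (grad / 1000)
k = 0.12257 / (50.093 / 1000)
k = 2.4468 W/(m*K)


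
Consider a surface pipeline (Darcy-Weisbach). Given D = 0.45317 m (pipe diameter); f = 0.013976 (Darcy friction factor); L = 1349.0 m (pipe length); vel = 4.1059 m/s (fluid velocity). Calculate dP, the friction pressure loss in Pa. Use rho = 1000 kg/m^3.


dP = f * (L/D) * (rho*vel^2/2) / 1000
dP = 0.013976 * (1349.0/0.45317) * (1000*4.1059^2/2) / 1000
dP = 350.6876 kPa
Convert: 350.6876 kPa * 1000.0 = 3.5069e+05 Pa
dP = 3.5069e+05 Pa


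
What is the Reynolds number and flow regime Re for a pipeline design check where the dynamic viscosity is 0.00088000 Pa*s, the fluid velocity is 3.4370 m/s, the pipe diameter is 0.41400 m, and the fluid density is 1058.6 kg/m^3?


Step 1: Re = rho*vel*D/mu = 1058.6*3.437*0.414/0.00088 = 1.7117e+06
Step 2: Re = 1.7117e+06 > 4000, so flow is turbulent.
Re = 1.7117e+06 (turbulent)


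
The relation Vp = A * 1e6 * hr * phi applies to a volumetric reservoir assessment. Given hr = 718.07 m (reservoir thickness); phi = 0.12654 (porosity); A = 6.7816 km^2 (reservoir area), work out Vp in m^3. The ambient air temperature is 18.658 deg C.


Vp = A * 1e6 * hr * phi
Vp = 6.7816 * 1e6 * 718.07 * 0.12654
Vp = 6.1621e+08 m^3


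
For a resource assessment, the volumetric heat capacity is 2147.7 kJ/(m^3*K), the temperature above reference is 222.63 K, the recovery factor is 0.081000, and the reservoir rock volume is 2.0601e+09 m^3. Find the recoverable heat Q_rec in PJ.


Step 1: Q_s = Vr*rhoc*dT/1e12 = 2.0601e+09*2147.7*222.63/1e12 = 985.0213 PJ
Step 2: Q_rec = Q_s * RF = 985.0213 * 0.081 = 79.787 PJ
Q_rec = 79.787 PJ


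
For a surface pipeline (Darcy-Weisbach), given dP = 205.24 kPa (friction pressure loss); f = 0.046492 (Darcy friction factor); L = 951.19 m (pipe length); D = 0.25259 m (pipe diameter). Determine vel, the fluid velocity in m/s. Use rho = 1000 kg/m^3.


vel = sqrt(dP*1000*2*D / (f*L*rho))
vel = sqrt(205.24*1000*2*0.25259 / (0.046492*951.19*1000))
vel = 1.5312 m/s


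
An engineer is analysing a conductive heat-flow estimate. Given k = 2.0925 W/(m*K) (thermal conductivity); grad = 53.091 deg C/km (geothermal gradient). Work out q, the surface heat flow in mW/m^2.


q = k * grad / 1000
q = 2.0925 * 53.091 / 1000
q = 0.1110929 W/m^2
Convert: 0.1110929 W/m^2 * 1000.0 = 111.09 mW/m^2
q = 111.09 mW/m^2


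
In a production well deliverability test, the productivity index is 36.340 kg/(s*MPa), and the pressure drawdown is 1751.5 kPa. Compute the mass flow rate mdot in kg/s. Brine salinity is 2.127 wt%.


mdot = PI * dP / 1000
mdot = 36.340 * 1751.5 / 1000
mdot = 63.650 kg/s


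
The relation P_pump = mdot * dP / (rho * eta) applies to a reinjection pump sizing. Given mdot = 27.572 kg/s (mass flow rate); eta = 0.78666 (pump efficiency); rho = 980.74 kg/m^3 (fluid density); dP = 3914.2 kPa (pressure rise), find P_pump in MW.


P_pump = mdot * dP / (rho * eta)
P_pump = 27.572 * 3914.2 / (980.74 * 0.78666)
P_pump = 139.8847 kW
Convert: 139.8847 kW * 0.001 = 0.13988 MW
P_pump = 0.13988 MW


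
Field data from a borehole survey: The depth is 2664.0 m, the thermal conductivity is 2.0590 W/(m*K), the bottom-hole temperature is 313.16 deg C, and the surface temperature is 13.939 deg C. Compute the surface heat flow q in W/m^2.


Step 1: grad = (T_d - T_surf)/d * 1000 = (313.16 - 13.939)/2664.0 * 1000 = 112.3202 deg C/km
Step 2: q = k * grad / 1000 = 2.059 * 112.3202 / 1000 = 0.23127 W/m^2
q = 0.23127 W/m^2


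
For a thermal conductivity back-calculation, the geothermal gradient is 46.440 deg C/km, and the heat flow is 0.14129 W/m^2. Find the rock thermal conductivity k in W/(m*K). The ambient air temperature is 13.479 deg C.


k = q / (grad / 1000)
k = 0.14129 / (46.440 / 1000)
k = 3.0424 W/(m*K)


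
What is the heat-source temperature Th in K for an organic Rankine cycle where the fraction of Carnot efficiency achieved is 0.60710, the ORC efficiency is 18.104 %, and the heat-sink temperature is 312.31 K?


Th = Tc / (1 - (eta_orc/100)/f)
Th = 312.31 / (1 - (18.104/100)/0.60710)
Th = 445.02 K


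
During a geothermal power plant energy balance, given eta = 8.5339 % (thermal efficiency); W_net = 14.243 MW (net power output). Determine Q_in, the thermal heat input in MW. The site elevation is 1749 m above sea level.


Q_in = W_net / (eta / 100)
Q_in = 14.243 / (8.5339 / 100)
Q_in = 166.90 MW


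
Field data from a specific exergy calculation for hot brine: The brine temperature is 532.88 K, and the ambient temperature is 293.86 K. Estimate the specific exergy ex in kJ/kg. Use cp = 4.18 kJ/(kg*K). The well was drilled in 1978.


ex = cp * ((T_b - T_0) - T_0 * ln(T_b/T_0))
ex = 4.18 * ((532.88 - 293.86) - 293.86 * ln(532.88/293.86))
ex = 268.01 kJ/kg


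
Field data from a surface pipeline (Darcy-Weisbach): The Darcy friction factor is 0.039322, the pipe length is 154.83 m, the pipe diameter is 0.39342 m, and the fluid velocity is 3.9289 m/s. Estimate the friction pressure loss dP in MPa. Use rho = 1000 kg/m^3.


dP = f * (L/D) * (rho*vel^2/2) / 1000
dP = 0.039322 * (154.83/0.39342) * (1000*3.9289^2/2) / 1000
dP = 119.4390 kPa
Convert: 119.4390 kPa * 0.001 = 0.11944 MPa
dP = 0.11944 MPa


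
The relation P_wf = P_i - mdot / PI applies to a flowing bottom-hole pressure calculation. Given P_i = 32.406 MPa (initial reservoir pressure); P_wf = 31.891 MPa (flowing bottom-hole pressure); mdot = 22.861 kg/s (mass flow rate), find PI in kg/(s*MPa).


PI = mdot / (P_i - P_wf)
PI = 22.861 / (32.406 - 31.891)
PI = 44.390 kg/(s*MPa)


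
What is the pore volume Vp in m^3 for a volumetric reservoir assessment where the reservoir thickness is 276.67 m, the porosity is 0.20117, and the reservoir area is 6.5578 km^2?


Vp = A * 1e6 * hr * phi
Vp = 6.5578 * 1e6 * 276.67 * 0.20117
Vp = 3.6499e+08 m^3


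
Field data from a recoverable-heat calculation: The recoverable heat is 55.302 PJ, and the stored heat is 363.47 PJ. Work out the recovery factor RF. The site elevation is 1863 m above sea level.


RF = Q_rec / Q_s
RF = 55.302 / 363.47
RF = 0.15215


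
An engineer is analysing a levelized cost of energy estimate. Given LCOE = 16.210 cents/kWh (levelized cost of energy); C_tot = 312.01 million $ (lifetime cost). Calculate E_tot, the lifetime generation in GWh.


E_tot = C_tot / LCOE * 100
E_tot = 312.01 / 16.210 * 100
E_tot = 1924.8 GWh


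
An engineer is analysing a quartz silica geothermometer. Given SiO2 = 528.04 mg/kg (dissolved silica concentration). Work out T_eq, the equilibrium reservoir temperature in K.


T_eq = 1309 / (5.19 - log10(SiO2)) - 273.15
T_eq = 1309 / (5.19 - log10(528.04)) - 273.15
T_eq = 257.3823 deg C
Convert to K: 257.3823 + 273.15 = 530.53 K
T_eq = 530.53 K


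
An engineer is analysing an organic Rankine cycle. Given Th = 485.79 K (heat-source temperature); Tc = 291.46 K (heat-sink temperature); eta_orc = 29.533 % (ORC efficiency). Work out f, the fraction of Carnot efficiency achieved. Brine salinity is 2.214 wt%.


f = (eta_orc/100) / (1 - Tc/Th)
f = (29.533/100) / (1 - 291.46/485.79)
f = 0.73827


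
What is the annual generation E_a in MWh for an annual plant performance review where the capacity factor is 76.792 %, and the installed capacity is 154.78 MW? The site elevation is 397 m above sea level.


E_a = CF / 100 * cap * 8760
E_a = 76.792 / 100 * 154.78 * 8760
E_a = 1.0412e+06 MWh


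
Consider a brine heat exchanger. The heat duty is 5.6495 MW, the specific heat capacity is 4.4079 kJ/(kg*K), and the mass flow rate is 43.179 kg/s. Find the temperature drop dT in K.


dT = Q * 1000 / (mdot * cp)
dT = 5.6495 * 1000 / (43.179 * 4.4079)
dT = 29.683 K


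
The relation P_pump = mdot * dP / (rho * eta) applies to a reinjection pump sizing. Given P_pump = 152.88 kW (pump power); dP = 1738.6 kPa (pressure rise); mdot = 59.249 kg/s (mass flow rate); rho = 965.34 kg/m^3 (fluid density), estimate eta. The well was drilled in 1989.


eta = mdot * dP / (rho * P_pump)
eta = 59.249 * 1738.6 / (965.34 * 152.88)
eta = 0.69799


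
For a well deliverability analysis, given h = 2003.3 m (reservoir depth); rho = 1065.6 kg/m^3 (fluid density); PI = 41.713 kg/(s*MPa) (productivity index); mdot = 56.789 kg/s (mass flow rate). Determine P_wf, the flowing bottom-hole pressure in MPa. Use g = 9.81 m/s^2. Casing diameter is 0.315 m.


Step 1: P_i = rho*g*h/1e6 = 1065.6*9.81*2003.3/1e6 = 20.94157 MPa
Step 2: P_wf = P_i - mdot/PI = 20.94157 - 56.789/41.713 = 19.580 MPa
P_wf = 19.580 MPa


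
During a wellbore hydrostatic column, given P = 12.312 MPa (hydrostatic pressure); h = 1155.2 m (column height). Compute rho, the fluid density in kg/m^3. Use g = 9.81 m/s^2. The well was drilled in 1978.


rho = P * 1e6 / (g * h)
rho = 12.312 * 1e6 / (9.81 * 1155.2)
rho = 1086.4 kg/m^3


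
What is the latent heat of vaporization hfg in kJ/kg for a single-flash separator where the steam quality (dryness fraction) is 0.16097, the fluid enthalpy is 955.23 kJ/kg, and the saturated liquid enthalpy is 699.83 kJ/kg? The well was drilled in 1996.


hfg = (h - hf) / x
hfg = (955.23 - 699.83) / 0.16097
hfg = 1586.6 kJ/kg


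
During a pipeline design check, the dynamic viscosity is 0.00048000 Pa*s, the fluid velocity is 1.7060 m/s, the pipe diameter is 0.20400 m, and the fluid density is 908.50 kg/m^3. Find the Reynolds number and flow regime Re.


Step 1: Re = rho*vel*D/mu = 908.5*1.706*0.204/0.00048 = 6.5871e+05
Step 2: Re = 6.5871e+05 > 4000, so flow is turbulent.
Re = 6.5871e+05 (turbulent)


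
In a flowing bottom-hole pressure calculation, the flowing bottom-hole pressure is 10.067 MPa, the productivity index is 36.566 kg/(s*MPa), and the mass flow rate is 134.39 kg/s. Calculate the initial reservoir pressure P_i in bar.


P_i = P_wf + mdot / PI
P_i = 10.067 + 134.39 / 36.566
P_i = 13.74227 MPa
Convert: 13.74227 MPa * 10.0 = 137.42 bar
P_i = 137.42 bar


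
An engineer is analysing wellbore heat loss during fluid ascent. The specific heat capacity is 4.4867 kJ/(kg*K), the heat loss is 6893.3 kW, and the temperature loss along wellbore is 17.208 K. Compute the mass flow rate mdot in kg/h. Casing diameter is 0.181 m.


mdot = Q_loss / (cp * dT)
mdot = 6893.3 / (4.4867 * 17.208)
mdot = 89.28320 kg/s
Convert: 89.28320 kg/s * 3600.0 = 3.2142e+05 kg/h
mdot = 3.2142e+05 kg/h


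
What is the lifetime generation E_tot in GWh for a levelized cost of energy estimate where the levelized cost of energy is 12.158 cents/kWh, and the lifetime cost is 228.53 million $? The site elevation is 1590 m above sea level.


E_tot = C_tot / LCOE * 100
E_tot = 228.53 / 12.158 * 100
E_tot = 1879.7 GWh


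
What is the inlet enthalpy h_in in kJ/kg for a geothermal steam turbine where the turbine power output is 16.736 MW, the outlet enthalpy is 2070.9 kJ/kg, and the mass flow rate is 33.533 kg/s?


h_in = h_out + P * 1000 / mdot
h_in = 2070.9 + 16.736 * 1000 / 33.533
h_in = 2570.0 kJ/kg


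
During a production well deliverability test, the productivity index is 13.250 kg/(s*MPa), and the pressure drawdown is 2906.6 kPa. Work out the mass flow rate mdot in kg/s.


mdot = PI * dP / 1000
mdot = 13.250 * 2906.6 / 1000
mdot = 38.512 kg/s


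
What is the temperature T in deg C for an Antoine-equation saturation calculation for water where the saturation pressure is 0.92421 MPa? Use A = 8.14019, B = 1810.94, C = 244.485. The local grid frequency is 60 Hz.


T = B / (A - log10(P_sat * 760 / 0.101325)) - C
T = 1810.94 / (8.14019 - log10(0.92421 * 760 / 0.101325)) - 244.485
T = 176.73 deg C


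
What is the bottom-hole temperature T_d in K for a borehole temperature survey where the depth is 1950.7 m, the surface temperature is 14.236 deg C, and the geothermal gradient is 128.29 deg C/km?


T_d = T_surf + grad * d / 1000
T_d = 14.236 + 128.29 * 1950.7 / 1000
T_d = 264.4913 deg C
Convert to K: 264.4913 + 273.15 = 537.64 K
T_d = 537.64 K


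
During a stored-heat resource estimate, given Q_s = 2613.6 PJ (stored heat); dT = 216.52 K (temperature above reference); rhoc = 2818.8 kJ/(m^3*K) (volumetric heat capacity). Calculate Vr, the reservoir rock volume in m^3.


Vr = Q_s * 1e12 / (rhoc * dT)
Vr = 2613.6 * 1e12 / (2818.8 * 216.52)
Vr = 4.2823e+09 m^3


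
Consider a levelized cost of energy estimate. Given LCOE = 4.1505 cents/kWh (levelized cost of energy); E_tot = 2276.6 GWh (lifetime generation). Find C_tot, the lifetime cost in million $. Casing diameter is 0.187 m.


C_tot = LCOE / 100 * E_tot
C_tot = 4.1505 / 100 * 2276.6
C_tot = 94.490 million $


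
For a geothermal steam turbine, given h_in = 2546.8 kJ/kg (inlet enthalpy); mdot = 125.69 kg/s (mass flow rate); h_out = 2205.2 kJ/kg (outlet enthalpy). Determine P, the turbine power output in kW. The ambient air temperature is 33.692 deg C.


P = mdot * (h_in - h_out) / 1000
P = 125.69 * (2546.8 - 2205.2) / 1000
P = 42.93570 MW
Convert: 42.93570 MW * 1000.0 = 42936 kW
P = 42936 kW


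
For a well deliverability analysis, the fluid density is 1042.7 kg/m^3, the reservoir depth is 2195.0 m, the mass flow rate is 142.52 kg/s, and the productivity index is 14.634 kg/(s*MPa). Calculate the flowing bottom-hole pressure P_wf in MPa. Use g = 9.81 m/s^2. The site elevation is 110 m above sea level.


Step 1: P_i = rho*g*h/1e6 = 1042.7*9.81*2195.0/1e6 = 22.45241 MPa
Step 2: P_wf = P_i - mdot/PI = 22.45241 - 142.52/14.634 = 12.713 MPa
P_wf = 12.713 MPa


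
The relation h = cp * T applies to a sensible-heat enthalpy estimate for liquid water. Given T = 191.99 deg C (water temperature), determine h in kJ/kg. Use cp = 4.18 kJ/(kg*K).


h = cp * T
h = 4.18 * 191.99
h = 802.52 kJ/kg


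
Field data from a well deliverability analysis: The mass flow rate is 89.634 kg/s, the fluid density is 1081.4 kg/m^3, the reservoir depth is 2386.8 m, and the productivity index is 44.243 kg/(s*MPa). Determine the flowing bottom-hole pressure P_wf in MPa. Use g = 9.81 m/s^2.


Step 1: P_i = rho*g*h/1e6 = 1081.4*9.81*2386.8/1e6 = 25.32045 MPa
Step 2: P_wf = P_i - mdot/PI = 25.32045 - 89.634/44.243 = 23.295 MPa
P_wf = 23.295 MPa


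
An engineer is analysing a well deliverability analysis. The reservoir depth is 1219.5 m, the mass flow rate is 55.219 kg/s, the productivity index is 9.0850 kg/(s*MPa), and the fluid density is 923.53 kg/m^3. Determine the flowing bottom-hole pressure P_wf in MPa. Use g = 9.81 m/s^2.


Step 1: P_i = rho*g*h/1e6 = 923.53*9.81*1219.5/1e6 = 11.04846 MPa
Step 2: P_wf = P_i - mdot/PI = 11.04846 - 55.219/9.085 = 4.9704 MPa
P_wf = 4.9704 MPa


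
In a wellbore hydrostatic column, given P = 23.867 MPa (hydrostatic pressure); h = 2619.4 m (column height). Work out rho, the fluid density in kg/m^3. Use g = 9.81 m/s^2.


rho = P * 1e6 / (g * h)
rho = 23.867 * 1e6 / (9.81 * 2619.4)
rho = 928.81 kg/m^3


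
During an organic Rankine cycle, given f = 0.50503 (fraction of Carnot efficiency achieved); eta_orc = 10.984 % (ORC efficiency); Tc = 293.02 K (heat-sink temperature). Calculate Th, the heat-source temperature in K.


Th = Tc / (1 - (eta_orc/100)/f)
Th = 293.02 / (1 - (10.984/100)/0.50503)
Th = 374.46 K


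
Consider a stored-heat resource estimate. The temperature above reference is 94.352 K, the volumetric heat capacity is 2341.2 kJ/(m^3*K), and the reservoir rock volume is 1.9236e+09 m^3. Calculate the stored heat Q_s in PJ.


Q_s = Vr * rhoc * dT / 1e12
Q_s = 1.9236e+09 * 2341.2 * 94.352 / 1e12
Q_s = 424.92 PJ


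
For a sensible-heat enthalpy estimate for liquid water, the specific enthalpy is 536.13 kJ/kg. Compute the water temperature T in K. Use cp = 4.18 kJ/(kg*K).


T = h / cp
T = 536.13 / 4.18
T = 128.2608 deg C
Convert to K: 128.2608 + 273.15 = 401.41 K
T = 401.41 K


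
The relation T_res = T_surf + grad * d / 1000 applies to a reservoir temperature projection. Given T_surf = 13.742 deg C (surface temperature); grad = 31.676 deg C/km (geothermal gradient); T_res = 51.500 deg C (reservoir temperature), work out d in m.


d = (T_res - T_surf) / grad * 1000
d = (51.500 - 13.742) / 31.676 * 1000
d = 1192.0 m


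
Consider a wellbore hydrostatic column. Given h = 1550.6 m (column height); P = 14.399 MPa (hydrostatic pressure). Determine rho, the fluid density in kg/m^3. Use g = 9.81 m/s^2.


rho = P * 1e6 / (g * h)
rho = 14.399 * 1e6 / (9.81 * 1550.6)
rho = 946.59 kg/m^3


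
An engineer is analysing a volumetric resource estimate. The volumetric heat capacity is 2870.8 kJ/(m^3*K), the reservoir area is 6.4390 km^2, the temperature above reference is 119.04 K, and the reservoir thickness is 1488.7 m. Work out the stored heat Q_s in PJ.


Step 1: Vr = A*1e6*hr = 6.439*1e6*1488.7 = 9.585739e+09 m^3
Step 2: Q_s = Vr*rhoc*dT/1e12 = 9.585739e+09*2870.8*119.04/1e12 = 3275.8 PJ
Q_s = 3275.8 PJ


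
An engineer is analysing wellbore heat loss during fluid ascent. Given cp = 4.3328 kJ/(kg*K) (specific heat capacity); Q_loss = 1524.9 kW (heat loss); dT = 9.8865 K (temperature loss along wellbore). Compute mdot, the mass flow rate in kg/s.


mdot = Q_loss / (cp * dT)
mdot = 1524.9 / (4.3328 * 9.8865)
mdot = 35.598 kg/s


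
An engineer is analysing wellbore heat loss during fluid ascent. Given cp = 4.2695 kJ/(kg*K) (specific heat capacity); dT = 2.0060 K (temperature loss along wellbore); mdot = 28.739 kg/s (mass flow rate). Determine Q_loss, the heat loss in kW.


Q_loss = mdot * cp * dT
Q_loss = 28.739 * 4.2695 * 2.0060
Q_loss = 246.14 kW


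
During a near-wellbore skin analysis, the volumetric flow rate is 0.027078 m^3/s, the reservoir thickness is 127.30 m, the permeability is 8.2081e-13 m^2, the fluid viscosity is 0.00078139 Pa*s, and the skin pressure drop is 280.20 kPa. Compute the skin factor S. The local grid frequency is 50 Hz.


S = dP_s * 1000 * 2*pi*k*hr / (q*mu)
S = 280.20 * 1000 * 2*pi*8.2081e-13*127.30 / (0.027078*0.00078139)
S = 8.6943


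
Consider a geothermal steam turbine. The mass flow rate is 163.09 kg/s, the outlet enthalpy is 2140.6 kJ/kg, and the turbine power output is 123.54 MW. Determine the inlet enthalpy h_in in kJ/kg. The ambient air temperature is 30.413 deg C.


h_in = h_out + P * 1000 / mdot
h_in = 2140.6 + 123.54 * 1000 / 163.09
h_in = 2898.1 kJ/kg


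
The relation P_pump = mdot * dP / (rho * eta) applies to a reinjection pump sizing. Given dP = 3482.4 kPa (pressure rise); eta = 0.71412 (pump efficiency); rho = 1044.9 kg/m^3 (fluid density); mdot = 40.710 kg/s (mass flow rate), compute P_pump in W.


P_pump = mdot * dP / (rho * eta)
P_pump = 40.710 * 3482.4 / (1044.9 * 0.71412)
P_pump = 189.9914 kW
Convert: 189.9914 kW * 1000.0 = 1.8999e+05 W
P_pump = 1.8999e+05 W


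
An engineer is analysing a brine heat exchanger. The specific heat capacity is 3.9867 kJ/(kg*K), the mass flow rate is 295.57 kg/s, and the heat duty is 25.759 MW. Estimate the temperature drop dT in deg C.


dT = Q * 1000 / (mdot * cp)
dT = 25.759 * 1000 / (295.57 * 3.9867)
dT = 21.86025 K
Convert (temperature difference, 1 K = 1 deg C): 21.86025 K = 21.86025 deg C
dT = 21.860 deg C


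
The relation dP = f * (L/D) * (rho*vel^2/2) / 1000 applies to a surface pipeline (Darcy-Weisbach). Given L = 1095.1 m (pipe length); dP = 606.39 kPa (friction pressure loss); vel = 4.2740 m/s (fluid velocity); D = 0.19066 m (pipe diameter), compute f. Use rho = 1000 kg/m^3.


f = dP*1000 / ((L/D)*(rho*vel^2/2))
f = 606.39*1000 / ((1095.1/0.19066)*(1000*4.2740^2/2))
f = 0.011559


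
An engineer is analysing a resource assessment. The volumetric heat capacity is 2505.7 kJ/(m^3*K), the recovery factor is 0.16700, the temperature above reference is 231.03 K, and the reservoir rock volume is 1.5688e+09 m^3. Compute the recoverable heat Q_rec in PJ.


Step 1: Q_s = Vr*rhoc*dT/1e12 = 1.5688e+09*2505.7*231.03/1e12 = 908.1656 PJ
Step 2: Q_rec = Q_s * RF = 908.1656 * 0.167 = 151.66 PJ
Q_rec = 151.66 PJ


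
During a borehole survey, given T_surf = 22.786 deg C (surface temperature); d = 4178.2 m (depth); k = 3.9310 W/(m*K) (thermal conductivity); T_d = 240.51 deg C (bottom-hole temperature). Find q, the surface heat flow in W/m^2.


Step 1: grad = (T_d - T_surf)/d * 1000 = (240.51 - 22.786)/4178.2 * 1000 = 52.10952 deg C/km
Step 2: q = k * grad / 1000 = 3.931 * 52.10952 / 1000 = 0.20484 W/m^2
q = 0.20484 W/m^2


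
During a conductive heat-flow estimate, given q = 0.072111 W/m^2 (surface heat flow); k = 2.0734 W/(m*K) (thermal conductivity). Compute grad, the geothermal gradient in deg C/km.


grad = q * 1000 / k
grad = 0.072111 * 1000 / 2.0734
grad = 34.779 deg C/km


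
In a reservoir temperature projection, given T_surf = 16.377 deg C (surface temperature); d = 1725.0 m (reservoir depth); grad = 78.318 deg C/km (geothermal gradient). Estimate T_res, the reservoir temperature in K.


T_res = T_surf + grad * d / 1000
T_res = 16.377 + 78.318 * 1725.0 / 1000
T_res = 151.4755 deg C
Convert to K: 151.4755 + 273.15 = 424.63 K
T_res = 424.63 K


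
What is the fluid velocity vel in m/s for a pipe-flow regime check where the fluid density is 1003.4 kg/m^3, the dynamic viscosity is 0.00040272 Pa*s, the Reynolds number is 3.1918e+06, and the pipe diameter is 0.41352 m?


vel = Re * mu / (rho * D)
vel = 3.1918e+06 * 0.00040272 / (1003.4 * 0.41352)
vel = 3.0979 m/s


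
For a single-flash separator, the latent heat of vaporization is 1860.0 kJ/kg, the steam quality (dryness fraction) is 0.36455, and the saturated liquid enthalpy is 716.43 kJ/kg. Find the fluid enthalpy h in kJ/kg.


h = hf + x * hfg
h = 716.43 + 0.36455 * 1860.0
h = 1394.5 kJ/kg


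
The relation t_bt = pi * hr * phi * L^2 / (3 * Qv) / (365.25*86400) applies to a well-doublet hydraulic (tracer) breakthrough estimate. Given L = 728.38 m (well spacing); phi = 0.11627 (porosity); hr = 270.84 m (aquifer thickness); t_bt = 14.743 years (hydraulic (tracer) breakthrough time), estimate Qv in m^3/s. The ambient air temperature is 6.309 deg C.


Qv = pi*hr*phi*L^2 / (3*t_bt*365.25*86400)
Qv = pi*270.84*0.11627*728.38^2 / (3*14.743*365.25*86400)
Qv = 0.037604 m^3/s


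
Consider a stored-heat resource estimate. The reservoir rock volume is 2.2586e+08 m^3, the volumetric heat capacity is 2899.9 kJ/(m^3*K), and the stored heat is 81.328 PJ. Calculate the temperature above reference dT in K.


dT = Q_s * 1e12 / (Vr * rhoc)
dT = 81.328 * 1e12 / (2.2586e+08 * 2899.9)
dT = 124.17 K


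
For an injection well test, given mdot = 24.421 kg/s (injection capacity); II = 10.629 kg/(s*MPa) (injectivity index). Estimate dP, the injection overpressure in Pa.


dP = mdot * 1000 / II
dP = 24.421 * 1000 / 10.629
dP = 2297.582 kPa
Convert: 2297.582 kPa * 1000.0 = 2.2976e+06 Pa
dP = 2.2976e+06 Pa


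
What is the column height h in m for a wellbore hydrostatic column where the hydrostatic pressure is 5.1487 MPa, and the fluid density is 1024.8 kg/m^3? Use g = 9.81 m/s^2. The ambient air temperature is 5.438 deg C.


h = P * 1e6 / (g * rho)
h = 5.1487 * 1e6 / (9.81 * 1024.8)
h = 512.14 m
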